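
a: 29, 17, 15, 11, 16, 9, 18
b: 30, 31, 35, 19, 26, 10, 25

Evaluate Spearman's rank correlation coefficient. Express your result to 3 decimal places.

0.464

Rank a: 7, 5, 3, 2, 4, 1, 6
Rank b: 5, 6, 7, 2, 4, 1, 3
d = rank(a) − rank(b): 2, -1, -4, 0, 0, 0, 3; Σd² = 30
ρ = 1 − 6Σd² / [n(n²−1)] = 1 − 6×30 / (7×48) = 1 − 180/336 ≈ 0.464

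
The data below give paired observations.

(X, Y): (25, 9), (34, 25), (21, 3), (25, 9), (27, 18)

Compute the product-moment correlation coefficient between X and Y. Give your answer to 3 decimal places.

0.962

n = 5, ΣX = 132, ΣY = 64, ΣX² = 3576, ΣY² = 1120, ΣXY = 1849
nΣXY − ΣXΣY = 9245 − 8448 = 797
nΣX² − (ΣX)² = 17880 − 17424 = 456; nΣY² − (ΣY)² = 5600 − 4096 = 1504
r = 797 / √(456 × 1504) = 797 / 828.1449 ≈ 0.962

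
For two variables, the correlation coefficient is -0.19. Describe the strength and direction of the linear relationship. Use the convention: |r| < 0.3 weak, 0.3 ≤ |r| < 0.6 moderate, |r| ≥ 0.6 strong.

r = -0.19 < 0 so the relationship is negative.
|r| = 0.19, which falls in the weak range.

weak negative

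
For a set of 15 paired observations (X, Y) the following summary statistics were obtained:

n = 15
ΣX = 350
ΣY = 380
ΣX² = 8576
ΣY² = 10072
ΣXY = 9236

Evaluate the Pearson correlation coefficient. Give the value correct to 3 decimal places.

0.865

r = (nΣXY − ΣXΣY) / √[(nΣX² − (ΣX)²)(nΣY² − (ΣY)²)]
Numerator: 15×9236 − 350×380 = 5540
Denominator: √[(128640 − 122500)(151080 − 144400)] = √[6140 × 6680] = 6404.3110
r = 5540 / 6404.3110 ≈ 0.865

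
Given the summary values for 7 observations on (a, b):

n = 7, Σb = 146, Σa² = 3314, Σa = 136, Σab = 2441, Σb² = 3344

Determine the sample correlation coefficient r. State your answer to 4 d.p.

r = (nΣab − ΣaΣb) / √[(nΣa² − (Σa)²)(nΣb² − (Σb)²)]
Numerator: 7×2441 − 136×146 = -2769
Denominator: √[(23198 − 18496)(23408 − 21316)] = √[4702 × 2092] = 3136.3329
r = -2769 / 3136.3329 ≈ -0.8829

-0.8829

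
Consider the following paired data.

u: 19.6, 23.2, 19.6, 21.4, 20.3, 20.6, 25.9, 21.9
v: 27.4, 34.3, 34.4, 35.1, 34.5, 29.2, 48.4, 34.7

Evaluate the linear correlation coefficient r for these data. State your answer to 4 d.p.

0.8510

n = 8, Σu = 172.5, Σv = 278, Σu² = 3751.39, Σv² = 9932.16, Σuv = 6073.54
nΣuv − ΣuΣv = 48588.32 − 47955 = 633.32
nΣu² − (Σu)² = 30011.12 − 29756.25 = 254.87; nΣv² − (Σv)² = 79457.28 − 77284 = 2173.28
r = 633.32 / √(254.87 × 2173.28) = 633.32 / 744.2472 ≈ 0.8510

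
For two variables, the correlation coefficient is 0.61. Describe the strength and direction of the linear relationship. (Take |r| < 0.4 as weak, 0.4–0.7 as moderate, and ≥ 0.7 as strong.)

r = 0.61 > 0 so the relationship is positive.
|r| = 0.61, which falls in the moderate range.

moderate positive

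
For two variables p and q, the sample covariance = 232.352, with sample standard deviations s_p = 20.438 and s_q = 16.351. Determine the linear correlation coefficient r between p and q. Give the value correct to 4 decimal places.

r = Cov(p,q) / (s_p · s_q) = 232.352 / (20.438 × 16.351)
  = 232.352 / 334.1817 ≈ 0.6953

0.6953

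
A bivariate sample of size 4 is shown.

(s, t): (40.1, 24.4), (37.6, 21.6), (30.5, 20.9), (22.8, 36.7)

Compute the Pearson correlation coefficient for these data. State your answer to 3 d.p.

n = 4, Σs = 131, Σt = 103.6, Σs² = 4471.86, Σt² = 2845.62, Σst = 3264.81
nΣst − ΣsΣt = 13059.24 − 13571.6 = -512.36
nΣs² − (Σs)² = 17887.44 − 17161 = 726.44; nΣt² − (Σt)² = 11382.48 − 10732.96 = 649.52
r = -512.36 / √(726.44 × 649.52) = -512.36 / 686.9041 ≈ -0.746

-0.746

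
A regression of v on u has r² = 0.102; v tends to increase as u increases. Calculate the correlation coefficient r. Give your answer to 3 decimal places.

|r| = √0.102 = 0.319
The association is positive, so r = 0.319.

0.319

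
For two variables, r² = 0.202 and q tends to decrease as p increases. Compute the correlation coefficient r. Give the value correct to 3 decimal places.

|r| = √0.202 = 0.449
The association is negative, so r = −0.449.

-0.449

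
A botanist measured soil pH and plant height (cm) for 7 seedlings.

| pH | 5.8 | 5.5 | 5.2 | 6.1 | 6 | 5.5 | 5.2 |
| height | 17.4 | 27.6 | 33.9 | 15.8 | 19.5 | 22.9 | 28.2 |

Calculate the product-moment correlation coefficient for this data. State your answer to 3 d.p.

-0.913

n = 7, Σx = 39.3, Σy = 165.3, Σx² = 221.43, Σy² = 4163.27, Σxy = 914.97
nΣxy − ΣxΣy = 6404.79 − 6496.29 = -91.5
nΣx² − (Σx)² = 1550.01 − 1544.49 = 5.52; nΣy² − (Σy)² = 29142.89 − 27324.09 = 1818.8
r = -91.5 / √(5.52 × 1818.8) = -91.5 / 100.1987 ≈ -0.913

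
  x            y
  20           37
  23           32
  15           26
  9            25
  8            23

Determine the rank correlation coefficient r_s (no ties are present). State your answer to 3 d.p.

0.900

Rank x: 4, 5, 3, 2, 1
Rank y: 5, 4, 3, 2, 1
d = rank(x) − rank(y): -1, 1, 0, 0, 0; Σd² = 2
ρ = 1 − 6Σd² / [n(n²−1)] = 1 − 6×2 / (5×24) = 1 − 12/120 ≈ 0.900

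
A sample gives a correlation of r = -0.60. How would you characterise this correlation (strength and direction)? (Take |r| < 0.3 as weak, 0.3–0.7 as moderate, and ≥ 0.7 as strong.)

moderate negative

r = -0.60 < 0 so the relationship is negative.
|r| = 0.60, which falls in the moderate range.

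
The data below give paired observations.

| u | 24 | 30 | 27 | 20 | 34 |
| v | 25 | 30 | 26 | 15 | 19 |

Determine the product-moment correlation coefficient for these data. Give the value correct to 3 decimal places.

n = 5, Σu = 135, Σv = 115, Σu² = 3761, Σv² = 2787, Σuv = 3148
nΣuv − ΣuΣv = 15740 − 15525 = 215
nΣu² − (Σu)² = 18805 − 18225 = 580; nΣv² − (Σv)² = 13935 − 13225 = 710
r = 215 / √(580 × 710) = 215 / 641.7164 ≈ 0.335

0.335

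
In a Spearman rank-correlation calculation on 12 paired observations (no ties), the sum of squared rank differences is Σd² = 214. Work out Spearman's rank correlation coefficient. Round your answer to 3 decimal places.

0.252

ρ = 1 − 6Σd² / [n(n²−1)] = 1 − 6×214 / (12×143)
  = 1 − 1284/1716 = 1 − 0.7483 ≈ 0.252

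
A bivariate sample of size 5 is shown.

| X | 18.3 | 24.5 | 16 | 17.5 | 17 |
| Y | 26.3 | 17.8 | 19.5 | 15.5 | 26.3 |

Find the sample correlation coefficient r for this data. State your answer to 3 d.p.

n = 5, ΣX = 93.3, ΣY = 105.4, ΣX² = 1786.39, ΣY² = 2320.72, ΣXY = 1947.74
nΣXY − ΣXΣY = 9738.7 − 9833.82 = -95.12
nΣX² − (ΣX)² = 8931.95 − 8704.89 = 227.06; nΣY² − (ΣY)² = 11603.6 − 11109.16 = 494.44
r = -95.12 / √(227.06 × 494.44) = -95.12 / 335.0635 ≈ -0.284

-0.284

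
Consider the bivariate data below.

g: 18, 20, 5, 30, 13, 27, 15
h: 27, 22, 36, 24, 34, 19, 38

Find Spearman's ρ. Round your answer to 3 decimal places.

-0.786

Rank g: 4, 5, 1, 7, 2, 6, 3
Rank h: 4, 2, 6, 3, 5, 1, 7
d = rank(g) − rank(h): 0, 3, -5, 4, -3, 5, -4; Σd² = 100
ρ = 1 − 6Σd² / [n(n²−1)] = 1 − 6×100 / (7×48) = 1 − 600/336 ≈ -0.786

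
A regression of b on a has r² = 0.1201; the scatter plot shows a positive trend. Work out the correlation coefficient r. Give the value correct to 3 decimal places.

|r| = √0.1201 = 0.347
The association is positive, so r = 0.347.

0.347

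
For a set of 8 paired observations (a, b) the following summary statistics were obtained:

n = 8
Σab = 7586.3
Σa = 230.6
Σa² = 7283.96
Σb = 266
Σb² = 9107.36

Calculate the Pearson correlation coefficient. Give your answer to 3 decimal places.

r = (nΣab − ΣaΣb) / √[(nΣa² − (Σa)²)(nΣb² − (Σb)²)]
Numerator: 8×7586.3 − 230.6×266 = -649.2
Denominator: √[(58271.68 − 53176.36)(72858.88 − 70756)] = √[5095.32 × 2102.88] = 3273.3540
r = -649.2 / 3273.3540 ≈ -0.198

-0.198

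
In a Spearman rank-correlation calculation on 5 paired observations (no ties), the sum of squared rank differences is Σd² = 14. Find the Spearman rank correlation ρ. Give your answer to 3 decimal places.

0.300

ρ = 1 − 6Σd² / [n(n²−1)] = 1 − 6×14 / (5×24)
  = 1 − 84/120 = 1 − 0.7000 ≈ 0.300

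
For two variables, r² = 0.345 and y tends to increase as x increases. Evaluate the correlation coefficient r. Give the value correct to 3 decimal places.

0.587

|r| = √0.345 = 0.587
The association is positive, so r = 0.587.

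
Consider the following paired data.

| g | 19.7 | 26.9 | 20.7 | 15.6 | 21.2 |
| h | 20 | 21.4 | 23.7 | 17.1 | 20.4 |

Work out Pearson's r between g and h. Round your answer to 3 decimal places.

0.603

n = 5, Σg = 104.1, Σh = 102.6, Σg² = 2232.99, Σh² = 2128.22, Σgh = 2159.49
nΣgh − ΣgΣh = 10797.45 − 10680.66 = 116.79
nΣg² − (Σg)² = 11164.95 − 10836.81 = 328.14; nΣh² − (Σh)² = 10641.1 − 10526.76 = 114.34
r = 116.79 / √(328.14 × 114.34) = 116.79 / 193.6996 ≈ 0.603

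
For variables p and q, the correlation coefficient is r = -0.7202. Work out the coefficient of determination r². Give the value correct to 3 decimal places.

0.519

r² = (-0.7202)² = 0.519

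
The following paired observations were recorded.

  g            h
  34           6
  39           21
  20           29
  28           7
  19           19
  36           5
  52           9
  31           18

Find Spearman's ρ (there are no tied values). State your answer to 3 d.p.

Rank g: 5, 7, 2, 3, 1, 6, 8, 4
Rank h: 2, 7, 8, 3, 6, 1, 4, 5
d = rank(g) − rank(h): 3, 0, -6, 0, -5, 5, 4, -1; Σd² = 112
ρ = 1 − 6Σd² / [n(n²−1)] = 1 − 6×112 / (8×63) = 1 − 672/504 ≈ -0.333

-0.333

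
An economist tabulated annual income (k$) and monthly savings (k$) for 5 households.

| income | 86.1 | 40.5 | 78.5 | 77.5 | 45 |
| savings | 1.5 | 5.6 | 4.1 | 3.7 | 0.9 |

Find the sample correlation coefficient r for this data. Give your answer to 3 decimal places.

n = 5, Σx = 327.6, Σy = 15.8, Σx² = 23246.96, Σy² = 64.92, Σxy = 1005.05
nΣxy − ΣxΣy = 5025.25 − 5176.08 = -150.83
nΣx² − (Σx)² = 116234.8 − 107321.76 = 8913.04; nΣy² − (Σy)² = 324.6 − 249.64 = 74.96
r = -150.83 / √(8913.04 × 74.96) = -150.83 / 817.3870 ≈ -0.185

-0.185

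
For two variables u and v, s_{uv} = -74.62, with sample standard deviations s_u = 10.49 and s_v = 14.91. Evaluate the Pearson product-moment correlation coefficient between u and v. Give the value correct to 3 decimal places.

-0.477

r = Cov(u,v) / (s_u · s_v) = -74.62 / (10.49 × 14.91)
  = -74.62 / 156.4059 ≈ -0.477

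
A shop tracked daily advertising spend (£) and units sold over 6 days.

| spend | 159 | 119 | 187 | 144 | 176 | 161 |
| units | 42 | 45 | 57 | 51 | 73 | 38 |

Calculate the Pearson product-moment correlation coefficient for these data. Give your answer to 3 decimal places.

0.495

n = 6, Σx = 946, Σy = 306, Σx² = 152044, Σy² = 16412, Σxy = 49002
nΣxy − ΣxΣy = 294012 − 289476 = 4536
nΣx² − (Σx)² = 912264 − 894916 = 17348; nΣy² − (Σy)² = 98472 − 93636 = 4836
r = 4536 / √(17348 × 4836) = 4536 / 9159.4174 ≈ 0.495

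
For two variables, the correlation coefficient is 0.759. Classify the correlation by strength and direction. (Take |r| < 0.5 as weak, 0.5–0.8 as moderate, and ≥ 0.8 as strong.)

moderate positive

r = 0.759 > 0 so the relationship is positive.
|r| = 0.759, which falls in the moderate range.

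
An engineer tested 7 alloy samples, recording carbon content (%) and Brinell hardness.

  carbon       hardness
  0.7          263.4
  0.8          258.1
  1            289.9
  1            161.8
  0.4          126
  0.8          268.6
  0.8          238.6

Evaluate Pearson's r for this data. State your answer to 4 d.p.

n = 7, Σx = 5.5, Σy = 1606.4, Σx² = 4.57, Σy² = 391168.34, Σxy = 1298.72
nΣxy − ΣxΣy = 9091.04 − 8835.2 = 255.84
nΣx² − (Σx)² = 31.99 − 30.25 = 1.74; nΣy² − (Σy)² = 2738178.38 − 2580520.96 = 157657.42
r = 255.84 / √(1.74 × 157657.42) = 255.84 / 523.7594 ≈ 0.4885

0.4885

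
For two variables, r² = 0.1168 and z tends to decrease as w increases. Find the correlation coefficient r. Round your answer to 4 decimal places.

-0.3418

|r| = √0.1168 = 0.3418
The association is negative, so r = −0.3418.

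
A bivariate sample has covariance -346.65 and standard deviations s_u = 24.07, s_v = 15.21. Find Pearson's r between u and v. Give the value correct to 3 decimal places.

-0.947

r = Cov(u,v) / (s_u · s_v) = -346.65 / (24.07 × 15.21)
  = -346.65 / 366.1047 ≈ -0.947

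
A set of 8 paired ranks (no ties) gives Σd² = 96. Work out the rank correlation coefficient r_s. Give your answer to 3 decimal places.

-0.143

ρ = 1 − 6Σd² / [n(n²−1)] = 1 − 6×96 / (8×63)
  = 1 − 576/504 = 1 − 1.1429 ≈ -0.143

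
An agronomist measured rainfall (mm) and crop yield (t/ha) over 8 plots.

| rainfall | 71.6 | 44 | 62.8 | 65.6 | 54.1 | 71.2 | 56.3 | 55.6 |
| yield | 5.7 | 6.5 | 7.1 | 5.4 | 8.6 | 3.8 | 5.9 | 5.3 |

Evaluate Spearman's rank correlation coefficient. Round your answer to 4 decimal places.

Rank rainfall: 8, 1, 5, 6, 2, 7, 4, 3
Rank yield: 4, 6, 7, 3, 8, 1, 5, 2
d = rank(rainfall) − rank(yield): 4, -5, -2, 3, -6, 6, -1, 1; Σd² = 128
ρ = 1 − 6Σd² / [n(n²−1)] = 1 − 6×128 / (8×63) = 1 − 768/504 ≈ -0.5238

-0.5238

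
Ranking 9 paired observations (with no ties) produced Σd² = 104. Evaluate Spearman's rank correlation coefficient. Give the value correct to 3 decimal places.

ρ = 1 − 6Σd² / [n(n²−1)] = 1 − 6×104 / (9×80)
  = 1 − 624/720 = 1 − 0.8667 ≈ 0.133

0.133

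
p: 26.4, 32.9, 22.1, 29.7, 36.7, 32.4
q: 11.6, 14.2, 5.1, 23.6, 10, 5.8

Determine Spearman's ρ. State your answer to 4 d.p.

Rank p: 2, 5, 1, 3, 6, 4
Rank q: 4, 5, 1, 6, 3, 2
d = rank(p) − rank(q): -2, 0, 0, -3, 3, 2; Σd² = 26
ρ = 1 − 6Σd² / [n(n²−1)] = 1 − 6×26 / (6×35) = 1 − 156/210 ≈ 0.2571

0.2571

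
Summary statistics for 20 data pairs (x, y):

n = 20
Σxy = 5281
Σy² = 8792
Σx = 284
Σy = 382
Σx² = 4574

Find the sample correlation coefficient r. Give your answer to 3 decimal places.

r = (nΣxy − ΣxΣy) / √[(nΣx² − (Σx)²)(nΣy² − (Σy)²)]
Numerator: 20×5281 − 284×382 = -2868
Denominator: √[(91480 − 80656)(175840 − 145924)] = √[10824 × 29916] = 17994.7432
r = -2868 / 17994.7432 ≈ -0.159

-0.159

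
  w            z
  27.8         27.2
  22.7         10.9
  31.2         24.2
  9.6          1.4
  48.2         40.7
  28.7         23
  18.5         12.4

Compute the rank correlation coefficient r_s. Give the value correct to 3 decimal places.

0.857

Rank w: 4, 3, 6, 1, 7, 5, 2
Rank z: 6, 2, 5, 1, 7, 4, 3
d = rank(w) − rank(z): -2, 1, 1, 0, 0, 1, -1; Σd² = 8
ρ = 1 − 6Σd² / [n(n²−1)] = 1 − 6×8 / (7×48) = 1 − 48/336 ≈ 0.857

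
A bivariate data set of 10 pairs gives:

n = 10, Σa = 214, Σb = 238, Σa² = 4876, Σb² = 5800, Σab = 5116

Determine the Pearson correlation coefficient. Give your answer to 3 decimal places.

r = (nΣab − ΣaΣb) / √[(nΣa² − (Σa)²)(nΣb² − (Σb)²)]
Numerator: 10×5116 − 214×238 = 228
Denominator: √[(48760 − 45796)(58000 − 56644)] = √[2964 × 1356] = 2004.7903
r = 228 / 2004.7903 ≈ 0.114

0.114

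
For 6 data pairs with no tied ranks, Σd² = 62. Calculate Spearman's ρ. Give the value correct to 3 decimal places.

-0.771

ρ = 1 − 6Σd² / [n(n²−1)] = 1 − 6×62 / (6×35)
  = 1 − 372/210 = 1 − 1.7714 ≈ -0.771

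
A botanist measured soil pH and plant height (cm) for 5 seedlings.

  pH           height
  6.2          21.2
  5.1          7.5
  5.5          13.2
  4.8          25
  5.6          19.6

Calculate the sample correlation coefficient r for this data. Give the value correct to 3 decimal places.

0.101

n = 5, Σx = 27.2, Σy = 86.5, Σx² = 149.1, Σy² = 1689.09, Σxy = 472.05
nΣxy − ΣxΣy = 2360.25 − 2352.8 = 7.45
nΣx² − (Σx)² = 745.5 − 739.84 = 5.66; nΣy² − (Σy)² = 8445.45 − 7482.25 = 963.2
r = 7.45 / √(5.66 × 963.2) = 7.45 / 73.8357 ≈ 0.101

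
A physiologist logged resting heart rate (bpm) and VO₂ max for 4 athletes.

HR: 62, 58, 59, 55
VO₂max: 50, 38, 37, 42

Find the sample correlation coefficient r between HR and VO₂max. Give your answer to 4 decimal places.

0.5374

n = 4, Σx = 234, Σy = 167, Σx² = 13714, Σy² = 7077, Σxy = 9797
nΣxy − ΣxΣy = 39188 − 39078 = 110
nΣx² − (Σx)² = 54856 − 54756 = 100; nΣy² − (Σy)² = 28308 − 27889 = 419
r = 110 / √(100 × 419) = 110 / 204.6949 ≈ 0.5374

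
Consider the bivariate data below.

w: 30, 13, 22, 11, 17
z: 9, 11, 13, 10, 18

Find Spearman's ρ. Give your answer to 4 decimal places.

Rank w: 5, 2, 4, 1, 3
Rank z: 1, 3, 4, 2, 5
d = rank(w) − rank(z): 4, -1, 0, -1, -2; Σd² = 22
ρ = 1 − 6Σd² / [n(n²−1)] = 1 − 6×22 / (5×24) = 1 − 132/120 ≈ -0.1000

-0.1000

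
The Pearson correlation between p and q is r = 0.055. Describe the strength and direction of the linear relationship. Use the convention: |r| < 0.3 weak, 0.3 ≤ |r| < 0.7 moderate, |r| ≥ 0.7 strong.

weak positive

r = 0.055 > 0 so the relationship is positive.
|r| = 0.055, which falls in the weak range.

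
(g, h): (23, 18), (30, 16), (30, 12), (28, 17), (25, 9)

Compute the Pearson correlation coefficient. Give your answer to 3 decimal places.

-0.072

n = 5, Σg = 136, Σh = 72, Σg² = 3738, Σh² = 1094, Σgh = 1955
nΣgh − ΣgΣh = 9775 − 9792 = -17
nΣg² − (Σg)² = 18690 − 18496 = 194; nΣh² − (Σh)² = 5470 − 5184 = 286
r = -17 / √(194 × 286) = -17 / 235.5504 ≈ -0.072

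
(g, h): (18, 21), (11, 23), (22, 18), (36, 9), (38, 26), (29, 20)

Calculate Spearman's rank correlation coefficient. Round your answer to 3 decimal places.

Rank g: 2, 1, 3, 5, 6, 4
Rank h: 4, 5, 2, 1, 6, 3
d = rank(g) − rank(h): -2, -4, 1, 4, 0, 1; Σd² = 38
ρ = 1 − 6Σd² / [n(n²−1)] = 1 − 6×38 / (6×35) = 1 − 228/210 ≈ -0.086

-0.086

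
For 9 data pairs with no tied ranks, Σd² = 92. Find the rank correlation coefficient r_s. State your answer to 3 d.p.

0.233

ρ = 1 − 6Σd² / [n(n²−1)] = 1 − 6×92 / (9×80)
  = 1 − 552/720 = 1 − 0.7667 ≈ 0.233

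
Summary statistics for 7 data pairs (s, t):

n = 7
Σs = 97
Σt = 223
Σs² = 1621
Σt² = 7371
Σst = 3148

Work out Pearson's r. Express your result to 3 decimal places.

r = (nΣst − ΣsΣt) / √[(nΣs² − (Σs)²)(nΣt² − (Σt)²)]
Numerator: 7×3148 − 97×223 = 405
Denominator: √[(11347 − 9409)(51597 − 49729)] = √[1938 × 1868] = 1902.6781
r = 405 / 1902.6781 ≈ 0.213

0.213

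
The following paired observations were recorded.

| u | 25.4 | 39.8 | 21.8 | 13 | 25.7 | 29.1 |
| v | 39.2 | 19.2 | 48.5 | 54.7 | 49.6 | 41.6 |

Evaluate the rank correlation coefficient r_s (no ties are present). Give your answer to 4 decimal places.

Rank u: 3, 6, 2, 1, 4, 5
Rank v: 2, 1, 4, 6, 5, 3
d = rank(u) − rank(v): 1, 5, -2, -5, -1, 2; Σd² = 60
ρ = 1 − 6Σd² / [n(n²−1)] = 1 − 6×60 / (6×35) = 1 − 360/210 ≈ -0.7143

-0.7143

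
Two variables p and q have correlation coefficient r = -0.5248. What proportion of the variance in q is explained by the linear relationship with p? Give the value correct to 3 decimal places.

r² = (-0.5248)² = 0.275

0.275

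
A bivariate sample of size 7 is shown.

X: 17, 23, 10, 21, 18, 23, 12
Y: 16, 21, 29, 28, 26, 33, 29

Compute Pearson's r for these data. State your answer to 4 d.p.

-0.0905

n = 7, ΣX = 124, ΣY = 182, ΣX² = 2356, ΣY² = 4928, ΣXY = 3208
nΣXY − ΣXΣY = 22456 − 22568 = -112
nΣX² − (ΣX)² = 16492 − 15376 = 1116; nΣY² − (ΣY)² = 34496 − 33124 = 1372
r = -112 / √(1116 × 1372) = -112 / 1237.3973 ≈ -0.0905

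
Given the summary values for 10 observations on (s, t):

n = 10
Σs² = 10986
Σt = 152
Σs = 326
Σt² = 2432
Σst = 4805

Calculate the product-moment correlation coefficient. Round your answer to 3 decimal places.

-0.719

r = (nΣst − ΣsΣt) / √[(nΣs² − (Σs)²)(nΣt² − (Σt)²)]
Numerator: 10×4805 − 326×152 = -1502
Denominator: √[(109860 − 106276)(24320 − 23104)] = √[3584 × 1216] = 2087.6168
r = -1502 / 2087.6168 ≈ -0.719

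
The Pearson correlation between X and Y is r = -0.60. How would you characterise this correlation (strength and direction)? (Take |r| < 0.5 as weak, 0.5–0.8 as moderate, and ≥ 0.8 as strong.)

r = -0.60 < 0 so the relationship is negative.
|r| = 0.60, which falls in the moderate range.

moderate negative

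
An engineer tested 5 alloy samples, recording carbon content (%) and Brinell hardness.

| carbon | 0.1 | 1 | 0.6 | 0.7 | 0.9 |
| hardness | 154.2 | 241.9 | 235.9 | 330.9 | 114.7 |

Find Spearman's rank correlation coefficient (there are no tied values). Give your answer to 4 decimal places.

Rank carbon: 1, 5, 2, 3, 4
Rank hardness: 2, 4, 3, 5, 1
d = rank(carbon) − rank(hardness): -1, 1, -1, -2, 3; Σd² = 16
ρ = 1 − 6Σd² / [n(n²−1)] = 1 − 6×16 / (5×24) = 1 − 96/120 ≈ 0.2000

0.2000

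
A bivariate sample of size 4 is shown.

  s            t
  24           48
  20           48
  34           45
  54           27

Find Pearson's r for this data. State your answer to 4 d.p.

n = 4, Σs = 132, Σt = 168, Σs² = 5048, Σt² = 7362, Σst = 5100
nΣst − ΣsΣt = 20400 − 22176 = -1776
nΣs² − (Σs)² = 20192 − 17424 = 2768; nΣt² − (Σt)² = 29448 − 28224 = 1224
r = -1776 / √(2768 × 1224) = -1776 / 1840.6608 ≈ -0.9649

-0.9649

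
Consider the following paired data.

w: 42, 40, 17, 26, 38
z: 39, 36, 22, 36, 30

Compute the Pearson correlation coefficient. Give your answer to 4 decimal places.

n = 5, Σw = 163, Σz = 163, Σw² = 5773, Σz² = 5497, Σwz = 5528
nΣwz − ΣwΣz = 27640 − 26569 = 1071
nΣw² − (Σw)² = 28865 − 26569 = 2296; nΣz² − (Σz)² = 27485 − 26569 = 916
r = 1071 / √(2296 × 916) = 1071 / 1450.2193 ≈ 0.7385

0.7385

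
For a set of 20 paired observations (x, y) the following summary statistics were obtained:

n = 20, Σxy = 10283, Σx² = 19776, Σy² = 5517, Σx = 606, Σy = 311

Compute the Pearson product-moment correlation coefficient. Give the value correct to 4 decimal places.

0.8761

r = (nΣxy − ΣxΣy) / √[(nΣx² − (Σx)²)(nΣy² − (Σy)²)]
Numerator: 20×10283 − 606×311 = 17194
Denominator: √[(395520 − 367236)(110340 − 96721)] = √[28284 × 13619] = 19626.5075
r = 17194 / 19626.5075 ≈ 0.8761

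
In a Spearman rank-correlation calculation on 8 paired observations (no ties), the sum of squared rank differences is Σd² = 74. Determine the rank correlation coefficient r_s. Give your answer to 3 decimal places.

0.119

ρ = 1 − 6Σd² / [n(n²−1)] = 1 − 6×74 / (8×63)
  = 1 − 444/504 = 1 − 0.8810 ≈ 0.119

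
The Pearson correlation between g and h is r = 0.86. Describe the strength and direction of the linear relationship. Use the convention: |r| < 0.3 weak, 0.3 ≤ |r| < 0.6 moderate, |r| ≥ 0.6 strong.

strong positive

r = 0.86 > 0 so the relationship is positive.
|r| = 0.86, which falls in the strong range.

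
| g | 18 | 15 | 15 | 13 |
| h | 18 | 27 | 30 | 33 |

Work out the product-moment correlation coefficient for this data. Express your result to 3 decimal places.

-0.973

n = 4, Σg = 61, Σh = 108, Σg² = 943, Σh² = 3042, Σgh = 1608
nΣgh − ΣgΣh = 6432 − 6588 = -156
nΣg² − (Σg)² = 3772 − 3721 = 51; nΣh² − (Σh)² = 12168 − 11664 = 504
r = -156 / √(51 × 504) = -156 / 160.3247 ≈ -0.973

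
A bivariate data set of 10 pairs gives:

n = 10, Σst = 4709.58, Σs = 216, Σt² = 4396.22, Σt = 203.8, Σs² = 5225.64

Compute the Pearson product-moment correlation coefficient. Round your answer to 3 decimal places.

r = (nΣst − ΣsΣt) / √[(nΣs² − (Σs)²)(nΣt² − (Σt)²)]
Numerator: 10×4709.58 − 216×203.8 = 3075
Denominator: √[(52256.4 − 46656)(43962.2 − 41534.44)] = √[5600.4 × 2427.76] = 3687.3333
r = 3075 / 3687.3333 ≈ 0.834

0.834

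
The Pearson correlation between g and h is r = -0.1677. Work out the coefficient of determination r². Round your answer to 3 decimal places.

r² = (-0.1677)² = 0.028

0.028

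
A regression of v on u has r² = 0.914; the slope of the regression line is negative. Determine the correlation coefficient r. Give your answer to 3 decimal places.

|r| = √0.914 = 0.956
The association is negative, so r = −0.956.

-0.956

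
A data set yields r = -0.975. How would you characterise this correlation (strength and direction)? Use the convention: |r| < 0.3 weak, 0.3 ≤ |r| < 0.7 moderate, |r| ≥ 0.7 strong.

strong negative

r = -0.975 < 0 so the relationship is negative.
|r| = 0.975, which falls in the strong range.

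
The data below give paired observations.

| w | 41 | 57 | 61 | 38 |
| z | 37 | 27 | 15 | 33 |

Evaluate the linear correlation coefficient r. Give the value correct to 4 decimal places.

n = 4, Σw = 197, Σz = 112, Σw² = 10095, Σz² = 3412, Σwz = 5225
nΣwz − ΣwΣz = 20900 − 22064 = -1164
nΣw² − (Σw)² = 40380 − 38809 = 1571; nΣz² − (Σz)² = 13648 − 12544 = 1104
r = -1164 / √(1571 × 1104) = -1164 / 1316.9601 ≈ -0.8839

-0.8839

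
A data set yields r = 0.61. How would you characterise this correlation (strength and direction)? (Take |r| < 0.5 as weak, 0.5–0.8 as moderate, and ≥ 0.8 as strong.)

r = 0.61 > 0 so the relationship is positive.
|r| = 0.61, which falls in the moderate range.

moderate positive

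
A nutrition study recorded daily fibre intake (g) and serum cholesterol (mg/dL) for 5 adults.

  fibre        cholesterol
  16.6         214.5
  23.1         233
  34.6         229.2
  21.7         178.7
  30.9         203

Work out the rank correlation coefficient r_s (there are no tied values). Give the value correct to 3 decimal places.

Rank fibre: 1, 3, 5, 2, 4
Rank cholesterol: 3, 5, 4, 1, 2
d = rank(fibre) − rank(cholesterol): -2, -2, 1, 1, 2; Σd² = 14
ρ = 1 − 6Σd² / [n(n²−1)] = 1 − 6×14 / (5×24) = 1 − 84/120 ≈ 0.300

0.300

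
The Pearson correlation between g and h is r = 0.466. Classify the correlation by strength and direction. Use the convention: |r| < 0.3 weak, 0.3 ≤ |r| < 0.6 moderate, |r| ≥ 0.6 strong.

moderate positive

r = 0.466 > 0 so the relationship is positive.
|r| = 0.466, which falls in the moderate range.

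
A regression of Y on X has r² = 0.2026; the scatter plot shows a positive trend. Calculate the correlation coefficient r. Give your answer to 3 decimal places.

|r| = √0.2026 = 0.450
The association is positive, so r = 0.450.

0.450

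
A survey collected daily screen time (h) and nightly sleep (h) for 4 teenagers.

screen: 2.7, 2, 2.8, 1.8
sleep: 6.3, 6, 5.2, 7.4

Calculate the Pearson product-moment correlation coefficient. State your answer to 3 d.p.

-0.735

n = 4, Σx = 9.3, Σy = 24.9, Σx² = 22.37, Σy² = 157.49, Σxy = 56.89
nΣxy − ΣxΣy = 227.56 − 231.57 = -4.01
nΣx² − (Σx)² = 89.48 − 86.49 = 2.99; nΣy² − (Σy)² = 629.96 − 620.01 = 9.95
r = -4.01 / √(2.99 × 9.95) = -4.01 / 5.4544 ≈ -0.735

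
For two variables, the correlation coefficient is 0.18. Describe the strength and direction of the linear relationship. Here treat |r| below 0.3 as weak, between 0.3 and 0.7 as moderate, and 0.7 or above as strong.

weak positive

r = 0.18 > 0 so the relationship is positive.
|r| = 0.18, which falls in the weak range.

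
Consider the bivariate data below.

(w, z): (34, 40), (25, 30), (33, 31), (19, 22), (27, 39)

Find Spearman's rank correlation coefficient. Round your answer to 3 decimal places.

Rank w: 5, 2, 4, 1, 3
Rank z: 5, 2, 3, 1, 4
d = rank(w) − rank(z): 0, 0, 1, 0, -1; Σd² = 2
ρ = 1 − 6Σd² / [n(n²−1)] = 1 − 6×2 / (5×24) = 1 − 12/120 ≈ 0.900

0.900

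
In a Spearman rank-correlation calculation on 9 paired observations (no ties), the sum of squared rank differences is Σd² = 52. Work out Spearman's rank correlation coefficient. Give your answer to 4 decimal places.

ρ = 1 − 6Σd² / [n(n²−1)] = 1 − 6×52 / (9×80)
  = 1 − 312/720 = 1 − 0.43333 ≈ 0.5667

0.5667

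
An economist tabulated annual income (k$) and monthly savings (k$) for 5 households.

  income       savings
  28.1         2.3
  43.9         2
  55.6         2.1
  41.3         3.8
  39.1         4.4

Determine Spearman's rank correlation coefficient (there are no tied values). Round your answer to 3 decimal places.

-0.600

Rank income: 1, 4, 5, 3, 2
Rank savings: 3, 1, 2, 4, 5
d = rank(income) − rank(savings): -2, 3, 3, -1, -3; Σd² = 32
ρ = 1 − 6Σd² / [n(n²−1)] = 1 − 6×32 / (5×24) = 1 − 192/120 ≈ -0.600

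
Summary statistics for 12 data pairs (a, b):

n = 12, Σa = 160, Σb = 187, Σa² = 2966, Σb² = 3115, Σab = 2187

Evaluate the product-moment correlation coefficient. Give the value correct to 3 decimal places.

-0.749

r = (nΣab − ΣaΣb) / √[(nΣa² − (Σa)²)(nΣb² − (Σb)²)]
Numerator: 12×2187 − 160×187 = -3676
Denominator: √[(35592 − 25600)(37380 − 34969)] = √[9992 × 2411] = 4908.2290
r = -3676 / 4908.2290 ≈ -0.749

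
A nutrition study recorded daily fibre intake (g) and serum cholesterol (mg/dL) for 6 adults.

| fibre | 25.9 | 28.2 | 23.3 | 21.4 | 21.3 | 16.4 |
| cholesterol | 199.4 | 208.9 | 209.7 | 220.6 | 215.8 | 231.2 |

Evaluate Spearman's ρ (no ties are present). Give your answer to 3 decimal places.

Rank fibre: 5, 6, 4, 3, 2, 1
Rank cholesterol: 1, 2, 3, 5, 4, 6
d = rank(fibre) − rank(cholesterol): 4, 4, 1, -2, -2, -5; Σd² = 66
ρ = 1 − 6Σd² / [n(n²−1)] = 1 − 6×66 / (6×35) = 1 − 396/210 ≈ -0.886

-0.886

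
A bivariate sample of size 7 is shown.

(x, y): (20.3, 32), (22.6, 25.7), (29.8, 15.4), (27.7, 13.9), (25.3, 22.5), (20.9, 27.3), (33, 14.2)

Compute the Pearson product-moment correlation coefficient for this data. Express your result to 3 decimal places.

n = 7, Σx = 179.6, Σy = 151, Σx² = 4744.08, Σy² = 3568.04, Σxy = 3682.79
nΣxy − ΣxΣy = 25779.53 − 27119.6 = -1340.07
nΣx² − (Σx)² = 33208.56 − 32256.16 = 952.4; nΣy² − (Σy)² = 24976.28 − 22801 = 2175.28
r = -1340.07 / √(952.4 × 2175.28) = -1340.07 / 1439.3529 ≈ -0.931

-0.931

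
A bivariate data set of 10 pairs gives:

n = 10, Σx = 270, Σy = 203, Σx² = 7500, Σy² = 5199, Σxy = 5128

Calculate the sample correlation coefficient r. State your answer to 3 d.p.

-0.742

r = (nΣxy − ΣxΣy) / √[(nΣx² − (Σx)²)(nΣy² − (Σy)²)]
Numerator: 10×5128 − 270×203 = -3530
Denominator: √[(75000 − 72900)(51990 − 41209)] = √[2100 × 10781] = 4758.1614
r = -3530 / 4758.1614 ≈ -0.742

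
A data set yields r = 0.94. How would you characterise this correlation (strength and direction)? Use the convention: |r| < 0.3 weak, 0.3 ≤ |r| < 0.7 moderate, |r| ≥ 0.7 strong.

strong positive

r = 0.94 > 0 so the relationship is positive.
|r| = 0.94, which falls in the strong range.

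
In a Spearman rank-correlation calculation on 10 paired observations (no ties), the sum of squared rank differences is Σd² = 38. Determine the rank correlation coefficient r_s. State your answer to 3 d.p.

ρ = 1 − 6Σd² / [n(n²−1)] = 1 − 6×38 / (10×99)
  = 1 − 228/990 = 1 − 0.2303 ≈ 0.770

0.770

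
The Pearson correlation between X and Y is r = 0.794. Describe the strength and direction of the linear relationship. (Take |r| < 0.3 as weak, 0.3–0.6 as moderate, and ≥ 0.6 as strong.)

r = 0.794 > 0 so the relationship is positive.
|r| = 0.794, which falls in the strong range.

strong positive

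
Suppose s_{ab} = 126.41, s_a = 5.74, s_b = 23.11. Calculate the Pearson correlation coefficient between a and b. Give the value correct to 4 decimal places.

0.9529

r = Cov(a,b) / (s_a · s_b) = 126.41 / (5.74 × 23.11)
  = 126.41 / 132.6514 ≈ 0.9529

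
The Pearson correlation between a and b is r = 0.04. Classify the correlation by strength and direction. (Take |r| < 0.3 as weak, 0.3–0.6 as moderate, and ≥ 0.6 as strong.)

weak positive

r = 0.04 > 0 so the relationship is positive.
|r| = 0.04, which falls in the weak range.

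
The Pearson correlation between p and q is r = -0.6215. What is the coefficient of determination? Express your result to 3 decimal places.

r² = (-0.6215)² = 0.386

0.386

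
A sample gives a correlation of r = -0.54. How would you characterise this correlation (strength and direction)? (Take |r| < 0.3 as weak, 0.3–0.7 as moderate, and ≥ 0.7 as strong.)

moderate negative

r = -0.54 < 0 so the relationship is negative.
|r| = 0.54, which falls in the moderate range.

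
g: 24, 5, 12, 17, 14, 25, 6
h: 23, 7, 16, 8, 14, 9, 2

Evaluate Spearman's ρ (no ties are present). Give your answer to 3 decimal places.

Rank g: 6, 1, 3, 5, 4, 7, 2
Rank h: 7, 2, 6, 3, 5, 4, 1
d = rank(g) − rank(h): -1, -1, -3, 2, -1, 3, 1; Σd² = 26
ρ = 1 − 6Σd² / [n(n²−1)] = 1 − 6×26 / (7×48) = 1 − 156/336 ≈ 0.536

0.536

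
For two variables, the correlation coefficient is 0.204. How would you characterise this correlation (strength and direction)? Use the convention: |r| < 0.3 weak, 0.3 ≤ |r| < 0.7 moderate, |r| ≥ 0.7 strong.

weak positive

r = 0.204 > 0 so the relationship is positive.
|r| = 0.204, which falls in the weak range.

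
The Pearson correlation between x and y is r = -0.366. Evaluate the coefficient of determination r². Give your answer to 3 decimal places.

0.134

r² = (-0.366)² = 0.134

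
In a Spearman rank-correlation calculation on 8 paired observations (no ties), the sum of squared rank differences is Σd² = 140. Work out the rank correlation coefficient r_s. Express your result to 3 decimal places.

-0.667

ρ = 1 − 6Σd² / [n(n²−1)] = 1 − 6×140 / (8×63)
  = 1 − 840/504 = 1 − 1.6667 ≈ -0.667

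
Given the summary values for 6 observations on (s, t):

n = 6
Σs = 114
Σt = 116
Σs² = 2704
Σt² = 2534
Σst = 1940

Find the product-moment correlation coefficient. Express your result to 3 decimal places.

r = (nΣst − ΣsΣt) / √[(nΣs² − (Σs)²)(nΣt² − (Σt)²)]
Numerator: 6×1940 − 114×116 = -1584
Denominator: √[(16224 − 12996)(15204 − 13456)] = √[3228 × 1748] = 2375.4040
r = -1584 / 2375.4040 ≈ -0.667

-0.667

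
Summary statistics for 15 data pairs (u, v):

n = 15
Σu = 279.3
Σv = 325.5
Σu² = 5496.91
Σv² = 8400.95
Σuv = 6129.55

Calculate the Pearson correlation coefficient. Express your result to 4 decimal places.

0.1092

r = (nΣuv − ΣuΣv) / √[(nΣu² − (Σu)²)(nΣv² − (Σv)²)]
Numerator: 15×6129.55 − 279.3×325.5 = 1031.1
Denominator: √[(82453.65 − 78008.49)(126014.25 − 105950.25)] = √[4445.16 × 20064] = 9443.9235
r = 1031.1 / 9443.9235 ≈ 0.1092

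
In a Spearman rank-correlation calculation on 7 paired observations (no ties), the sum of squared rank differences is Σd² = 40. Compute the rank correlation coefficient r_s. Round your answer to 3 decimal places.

0.286

ρ = 1 − 6Σd² / [n(n²−1)] = 1 − 6×40 / (7×48)
  = 1 − 240/336 = 1 − 0.7143 ≈ 0.286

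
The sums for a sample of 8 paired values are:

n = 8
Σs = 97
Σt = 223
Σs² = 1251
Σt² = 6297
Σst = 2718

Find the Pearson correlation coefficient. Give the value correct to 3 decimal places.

0.182

r = (nΣst − ΣsΣt) / √[(nΣs² − (Σs)²)(nΣt² − (Σt)²)]
Numerator: 8×2718 − 97×223 = 113
Denominator: √[(10008 − 9409)(50376 − 49729)] = √[599 × 647] = 622.5375
r = 113 / 622.5375 ≈ 0.182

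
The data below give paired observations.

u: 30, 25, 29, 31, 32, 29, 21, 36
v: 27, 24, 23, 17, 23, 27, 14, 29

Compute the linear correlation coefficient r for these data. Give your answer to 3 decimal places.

n = 8, Σu = 233, Σv = 184, Σu² = 6929, Σv² = 4418, Σuv = 5461
nΣuv − ΣuΣv = 43688 − 42872 = 816
nΣu² − (Σu)² = 55432 − 54289 = 1143; nΣv² − (Σv)² = 35344 − 33856 = 1488
r = 816 / √(1143 × 1488) = 816 / 1304.1411 ≈ 0.626

0.626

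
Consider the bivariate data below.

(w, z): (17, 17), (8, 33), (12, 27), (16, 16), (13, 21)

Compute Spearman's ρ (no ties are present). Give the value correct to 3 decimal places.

-0.900

Rank w: 5, 1, 2, 4, 3
Rank z: 2, 5, 4, 1, 3
d = rank(w) − rank(z): 3, -4, -2, 3, 0; Σd² = 38
ρ = 1 − 6Σd² / [n(n²−1)] = 1 − 6×38 / (5×24) = 1 − 228/120 ≈ -0.900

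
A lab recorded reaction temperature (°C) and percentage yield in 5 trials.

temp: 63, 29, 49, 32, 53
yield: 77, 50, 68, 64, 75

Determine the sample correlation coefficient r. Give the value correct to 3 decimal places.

n = 5, Σx = 226, Σy = 334, Σx² = 11044, Σy² = 22774, Σxy = 15656
nΣxy − ΣxΣy = 78280 − 75484 = 2796
nΣx² − (Σx)² = 55220 − 51076 = 4144; nΣy² − (Σy)² = 113870 − 111556 = 2314
r = 2796 / √(4144 × 2314) = 2796 / 3096.6459 ≈ 0.903

0.903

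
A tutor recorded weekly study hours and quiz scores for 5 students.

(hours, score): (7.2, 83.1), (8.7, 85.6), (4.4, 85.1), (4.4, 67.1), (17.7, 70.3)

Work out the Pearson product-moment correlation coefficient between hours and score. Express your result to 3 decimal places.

-0.312

n = 5, Σx = 42.4, Σy = 391.2, Σx² = 479.54, Σy² = 30919.48, Σxy = 3257.03
nΣxy − ΣxΣy = 16285.15 − 16586.88 = -301.73
nΣx² − (Σx)² = 2397.7 − 1797.76 = 599.94; nΣy² − (Σy)² = 154597.4 − 153037.44 = 1559.96
r = -301.73 / √(599.94 × 1559.96) = -301.73 / 967.4102 ≈ -0.312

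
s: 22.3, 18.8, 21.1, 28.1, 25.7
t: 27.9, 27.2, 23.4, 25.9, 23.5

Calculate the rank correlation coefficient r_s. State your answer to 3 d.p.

-0.100

Rank s: 3, 1, 2, 5, 4
Rank t: 5, 4, 1, 3, 2
d = rank(s) − rank(t): -2, -3, 1, 2, 2; Σd² = 22
ρ = 1 − 6Σd² / [n(n²−1)] = 1 − 6×22 / (5×24) = 1 − 132/120 ≈ -0.100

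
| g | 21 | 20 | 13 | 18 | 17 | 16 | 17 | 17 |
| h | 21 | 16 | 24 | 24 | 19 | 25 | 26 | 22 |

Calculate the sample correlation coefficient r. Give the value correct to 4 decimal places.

-0.5459

n = 8, Σg = 139, Σh = 177, Σg² = 2457, Σh² = 3995, Σgh = 3044
nΣgh − ΣgΣh = 24352 − 24603 = -251
nΣg² − (Σg)² = 19656 − 19321 = 335; nΣh² − (Σh)² = 31960 − 31329 = 631
r = -251 / √(335 × 631) = -251 / 459.7662 ≈ -0.5459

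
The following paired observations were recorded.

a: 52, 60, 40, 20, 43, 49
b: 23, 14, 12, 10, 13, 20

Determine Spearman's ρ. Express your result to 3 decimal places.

0.829

Rank a: 5, 6, 2, 1, 3, 4
Rank b: 6, 4, 2, 1, 3, 5
d = rank(a) − rank(b): -1, 2, 0, 0, 0, -1; Σd² = 6
ρ = 1 − 6Σd² / [n(n²−1)] = 1 − 6×6 / (6×35) = 1 − 36/210 ≈ 0.829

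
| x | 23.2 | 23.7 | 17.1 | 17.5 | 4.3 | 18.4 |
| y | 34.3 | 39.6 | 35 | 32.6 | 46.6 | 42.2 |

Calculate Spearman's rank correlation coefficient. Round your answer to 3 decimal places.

-0.257

Rank x: 5, 6, 2, 3, 1, 4
Rank y: 2, 4, 3, 1, 6, 5
d = rank(x) − rank(y): 3, 2, -1, 2, -5, -1; Σd² = 44
ρ = 1 − 6Σd² / [n(n²−1)] = 1 − 6×44 / (6×35) = 1 − 264/210 ≈ -0.257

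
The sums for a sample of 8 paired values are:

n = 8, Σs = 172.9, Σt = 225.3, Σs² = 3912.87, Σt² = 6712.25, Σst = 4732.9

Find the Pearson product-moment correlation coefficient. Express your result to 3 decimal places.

-0.536

r = (nΣst − ΣsΣt) / √[(nΣs² − (Σs)²)(nΣt² − (Σt)²)]
Numerator: 8×4732.9 − 172.9×225.3 = -1091.17
Denominator: √[(31302.96 − 29894.41)(53698 − 50760.09)] = √[1408.55 × 2937.91] = 2034.2549
r = -1091.17 / 2034.2549 ≈ -0.536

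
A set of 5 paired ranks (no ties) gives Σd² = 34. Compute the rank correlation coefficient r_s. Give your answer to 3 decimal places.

-0.700

ρ = 1 − 6Σd² / [n(n²−1)] = 1 − 6×34 / (5×24)
  = 1 − 204/120 = 1 − 1.7000 ≈ -0.700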